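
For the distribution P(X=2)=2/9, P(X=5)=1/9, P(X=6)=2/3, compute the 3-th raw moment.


E[X^3] = sum(x^3 * P(x))
= 8*2/9 + 125*1/9 + 216*2/3
= 479/3

479/3


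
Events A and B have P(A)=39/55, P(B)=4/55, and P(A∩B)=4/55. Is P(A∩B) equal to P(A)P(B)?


P(A)*P(B) = 39/55*4/55 = 156/3025
P(A∩B) = 4/55 != 156/3025, so not independent

No, A and B are not independent


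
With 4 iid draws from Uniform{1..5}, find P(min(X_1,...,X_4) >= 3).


P(min >= 3) = P(all X_i >= 3) = (P(X_1 >= 3))^4
= (3/5)^4 = 81/625

81/625


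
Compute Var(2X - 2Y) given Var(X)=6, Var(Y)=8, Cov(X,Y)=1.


Var(2X - 2Y) = 2^2*Var(X) + (-2)^2*Var(Y) + 2*2*(-2)*Cov(X,Y)
= 4*6 + 4*8 - 8*1
= 24 + 32 - 8 = 48

48


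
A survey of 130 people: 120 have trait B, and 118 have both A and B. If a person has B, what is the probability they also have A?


P(A|B) = P(A∩B)/P(B) = (118/130)/(120/130) = 118/120 = 59/60

59/60


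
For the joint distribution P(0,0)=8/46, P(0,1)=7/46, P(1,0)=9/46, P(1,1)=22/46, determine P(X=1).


P(X=1) = P(1,0)+P(1,1) = 9/46 + 22/46 = 31/46

31/46


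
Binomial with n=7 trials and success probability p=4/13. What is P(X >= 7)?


P(X>=7) = P(X=7)
= 16384/62748517
= 16384/62748517

16384/62748517


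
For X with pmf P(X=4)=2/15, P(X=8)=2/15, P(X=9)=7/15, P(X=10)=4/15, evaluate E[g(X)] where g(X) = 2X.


E[2X] = sum(g(x)*P(x))
= 8*2/15 + 16*2/15 + 18*7/15 + 20*4/15
= 254/15

254/15


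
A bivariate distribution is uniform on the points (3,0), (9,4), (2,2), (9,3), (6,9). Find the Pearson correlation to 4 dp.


Cov(X,Y) = 3.3200, Var(X) = 8.5600, Var(Y) = 9.0400
rho = Cov/(sqrt(VarX)*sqrt(VarY)) = 0.3774

0.3774


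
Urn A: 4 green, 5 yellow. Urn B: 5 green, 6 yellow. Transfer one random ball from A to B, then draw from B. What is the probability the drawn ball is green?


P(transfer green) = 4/9; P(transfer yellow) = 5/9
If green transferred: Urn II has 6 green of 12, so P(green|green moved) = 1/2
If yellow transferred: Urn II has 5 green of 12, so P(green|yellow moved) = 5/12
By total probability: P(green) = 4/9*1/2 + 5/9*5/12 = 49/108

49/108


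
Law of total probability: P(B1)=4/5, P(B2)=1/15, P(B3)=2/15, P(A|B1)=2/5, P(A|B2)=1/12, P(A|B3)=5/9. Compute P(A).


P(A) = P(A|B1)P(B1) + P(A|B2)P(B2) + P(A|B3)P(B3)
= 2/5*4/5 + 1/12*1/15 + 5/9*2/15
= 8/25 + 1/180 + 2/27 = 1079/2700

1079/2700


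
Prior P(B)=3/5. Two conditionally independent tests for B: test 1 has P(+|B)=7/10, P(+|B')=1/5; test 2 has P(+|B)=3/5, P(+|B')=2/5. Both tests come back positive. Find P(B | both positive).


After test 1: P(+) = 7/10*3/5 + 1/5*2/5 = 1/2
P(B|+) = (21/50)/(1/2) = 21/25
After test 2 (use post1 as new prior): P(+) = 3/5*21/25 + 2/5*4/25 = 71/125
P(B|+,+) = (63/125)/(71/125) = 63/71

63/71


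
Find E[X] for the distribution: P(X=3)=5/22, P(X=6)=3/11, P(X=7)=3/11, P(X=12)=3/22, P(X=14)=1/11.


E[X] = sum(x * P(x))
= 3*5/22 + 6*3/11 + 7*3/11 + 12*3/22 + 14*1/11
= 157/22

157/22


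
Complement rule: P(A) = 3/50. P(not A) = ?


P(A') = 1 - P(A) = 1 - 3/50 = 47/50

47/50


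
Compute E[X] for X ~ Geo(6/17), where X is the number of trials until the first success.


For geometric (trials until first success), E[X] = 1/p = 1/(6/17) = 17/6

17/6


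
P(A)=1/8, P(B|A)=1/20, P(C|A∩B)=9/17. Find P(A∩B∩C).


P(A∩B∩C) = P(A) * P(B|A) * P(C|A∩B)
= 1/8 * 1/20 * 9/17
= 1/160 * 9/17 = 9/2720

9/2720


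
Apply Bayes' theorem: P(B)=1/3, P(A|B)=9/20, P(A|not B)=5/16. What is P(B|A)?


P(A) = P(A|B)P(B) + P(A|B')P(B') = 9/20*1/3 + 5/16*2/3 = 43/120
P(B|A) = P(A|B)P(B)/P(A) = (3/20)/(43/120) = 18/43

18/43


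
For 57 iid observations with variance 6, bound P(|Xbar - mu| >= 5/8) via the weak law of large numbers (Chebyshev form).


Var(Xbar) = Var(X)/n = 6/57
Chebyshev: P(|Xbar-mu| >= 5/8) <= Var(Xbar)/(5/8)^2 = (2/19)/(25/64) = 128/475

128/475


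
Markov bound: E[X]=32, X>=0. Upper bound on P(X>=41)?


Markov: P(X >= a) <= E[X]/a
P(X >= 41) <= 32/41

32/41


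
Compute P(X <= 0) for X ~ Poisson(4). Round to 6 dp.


P(X<=0) = e^(-4)*4^0/0!
≈ 0.0183156389
≈ 0.018316

0.018316


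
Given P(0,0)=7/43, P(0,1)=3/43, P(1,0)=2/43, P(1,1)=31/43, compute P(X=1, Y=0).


Read from table: P(X=1, Y=0) = 2/43

2/43


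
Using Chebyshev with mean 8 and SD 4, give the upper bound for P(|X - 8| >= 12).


k = 12/4 = 3
Chebyshev: P(|X-mu| >= k*sigma) <= 1/k^2 = 1/3^2 = 1/9

1/9


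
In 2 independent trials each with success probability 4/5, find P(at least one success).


P(at least one) = 1 - P(none)
P(none) = (1 - 4/5)^2 = (1/5)^2 = 1/25
P(at least one) = 1 - 1/25 = 24/25

24/25


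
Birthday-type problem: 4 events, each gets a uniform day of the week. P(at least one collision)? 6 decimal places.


P(all different) = prod((7-i)/7 for i=0..3) = 0.349854
P(at least one match) = 1 - 0.349854 = 0.650146

0.650146


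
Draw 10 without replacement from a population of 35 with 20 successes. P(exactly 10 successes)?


P(X=10) = C(20,10)*C(15,0) / C(35,10)
= 184756*1 / 183579396
= 184756/183579396 = 19/18879

19/18879


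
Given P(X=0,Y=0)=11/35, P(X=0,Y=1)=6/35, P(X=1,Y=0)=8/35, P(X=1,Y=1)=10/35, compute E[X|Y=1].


P(Y=1) = 16/35
E[X|Y=1] = (0*6 + 1*10)/16 = 10/16 = 5/8

5/8


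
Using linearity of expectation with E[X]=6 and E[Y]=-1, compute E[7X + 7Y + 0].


E[7X + 7Y + 0] = 7*E[X] + 7*E[Y] + 0
= (7)*(6) + (7)*(-1) + (0)
= 42 - 7 + 0 = 35

35


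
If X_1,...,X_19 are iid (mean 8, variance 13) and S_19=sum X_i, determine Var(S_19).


By independence, Var(S_n) = n*Var(X_1) = 19*13 = 247

247


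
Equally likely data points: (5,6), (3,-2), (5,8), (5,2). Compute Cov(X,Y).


E[X]=9/2, E[Y]=7/2, E[XY]=37/2
Cov(X,Y) = E[XY] - E[X]E[Y] = 37/2 - 9/2*7/2 = 11/4

11/4


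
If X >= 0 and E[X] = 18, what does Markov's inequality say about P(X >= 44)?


Markov: P(X >= a) <= E[X]/a
P(X >= 44) <= 18/44 = 9/22

9/22


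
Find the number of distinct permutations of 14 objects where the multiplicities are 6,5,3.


14! = 87178291200
Denominator: 6!=720 * 5!=120 * 3!=6
Coefficient = 87178291200 / 518400 = 168168

168168


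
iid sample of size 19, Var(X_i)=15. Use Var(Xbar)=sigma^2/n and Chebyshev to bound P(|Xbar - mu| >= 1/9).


Var(Xbar) = Var(X)/n = 15/19
Chebyshev: P(|Xbar-mu| >= 1/9) <= Var(Xbar)/(1/9)^2 = (15/19)/(1/81) = 1215/19
Bound exceeds 1, so trivial bound: 1

1


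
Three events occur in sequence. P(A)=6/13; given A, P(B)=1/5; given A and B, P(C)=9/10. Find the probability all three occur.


P(A∩B∩C) = P(A) * P(B|A) * P(C|A∩B)
= 6/13 * 1/5 * 9/10
= 6/65 * 9/10 = 27/325

27/325


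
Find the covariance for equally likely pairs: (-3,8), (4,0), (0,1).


E[X]=1/3, E[Y]=3, E[XY]=-8
Cov(X,Y) = E[XY] - E[X]E[Y] = -8 - 1/3*3 = -9

-9


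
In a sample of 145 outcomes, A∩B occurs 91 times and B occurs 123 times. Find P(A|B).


P(A|B) = P(A∩B)/P(B) = (91/145)/(123/145) = 91/123

91/123


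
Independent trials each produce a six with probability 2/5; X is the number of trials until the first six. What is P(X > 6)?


P(X > 6) = P(first 6 trials all fail) = (1-p)^6 = (3/5)^6 = 729/15625

729/15625


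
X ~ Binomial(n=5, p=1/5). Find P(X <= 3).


P(X<=3) = P(X=0) + P(X=1) + P(X=2) + P(X=3)
= 1024/3125 + 256/625 + 128/625 + 32/625
= 3104/3125

3104/3125


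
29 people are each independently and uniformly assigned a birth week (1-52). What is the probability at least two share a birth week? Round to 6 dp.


P(all different) = prod((52-i)/52 for i=0..28) = 0.000054
P(at least one match) = 1 - 0.000054 = 0.999946

0.999946


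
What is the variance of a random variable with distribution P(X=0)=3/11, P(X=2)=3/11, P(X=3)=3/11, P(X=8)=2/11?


E[X] = 31/11, E[X^2] = 167/11
Var(X) = E[X^2] - (E[X])^2 = 167/11 - (31/11)^2 = 876/121

876/121


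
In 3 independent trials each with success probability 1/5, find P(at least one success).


P(at least one) = 1 - P(none)
P(none) = (1 - 1/5)^3 = (4/5)^3 = 64/125
P(at least one) = 1 - 64/125 = 61/125

61/125


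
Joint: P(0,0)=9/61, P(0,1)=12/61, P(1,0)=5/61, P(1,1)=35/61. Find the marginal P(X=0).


P(X=0) = P(0,0)+P(0,1) = 9/61 + 12/61 = 21/61

21/61


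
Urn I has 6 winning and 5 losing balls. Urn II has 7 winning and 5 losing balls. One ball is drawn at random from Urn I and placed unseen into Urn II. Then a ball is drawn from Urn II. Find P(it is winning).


P(transfer winning) = 6/11; P(transfer losing) = 5/11
If winning transferred: Urn II has 8 winning of 13, so P(winning|winning moved) = 8/13
If losing transferred: Urn II has 7 winning of 13, so P(winning|losing moved) = 7/13
By total probability: P(winning) = 6/11*8/13 + 5/11*7/13 = 83/143

83/143


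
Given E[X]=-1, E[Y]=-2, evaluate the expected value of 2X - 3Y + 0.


E[2X - 3Y + 0] = 2*E[X] - 3*E[Y] + 0
= (2)*(-1) + (-3)*(-2) + (0)
= -2 + 6 + 0 = 4

4


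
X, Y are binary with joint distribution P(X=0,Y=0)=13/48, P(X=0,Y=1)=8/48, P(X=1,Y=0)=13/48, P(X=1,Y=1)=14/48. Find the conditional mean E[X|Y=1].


P(Y=1) = 22/48
E[X|Y=1] = (0*8 + 1*14)/22 = 14/22 = 7/11

7/11


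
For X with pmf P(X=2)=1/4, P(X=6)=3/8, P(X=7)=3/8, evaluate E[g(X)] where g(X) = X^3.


E[X^3] = sum(g(x)*P(x))
= 8*1/4 + 216*3/8 + 343*3/8
= 1693/8

1693/8


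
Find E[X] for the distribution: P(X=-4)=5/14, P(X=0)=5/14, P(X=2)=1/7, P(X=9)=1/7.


E[X] = sum(x * P(x))
= -4*5/14 + 0*5/14 + 2*1/7 + 9*1/7
= 1/7

1/7


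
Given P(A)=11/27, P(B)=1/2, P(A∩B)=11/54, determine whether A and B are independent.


P(A)*P(B) = 11/27*1/2 = 11/54
P(A∩B) = 11/54, which equals P(A)P(B), so independent

Yes, A and B are independent


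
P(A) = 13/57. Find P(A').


P(A') = 1 - P(A) = 1 - 13/57 = 44/57

44/57


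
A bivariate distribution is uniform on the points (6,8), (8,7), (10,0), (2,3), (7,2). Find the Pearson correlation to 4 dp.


Cov(X,Y) = -1.6000, Var(X) = 7.0400, Var(Y) = 9.2000
rho = Cov/(sqrt(VarX)*sqrt(VarY)) = -0.1988

-0.1988


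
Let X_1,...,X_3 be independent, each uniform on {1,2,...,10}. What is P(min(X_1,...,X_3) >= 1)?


P(min >= 1) = P(all X_i >= 1) = (P(X_1 >= 1))^3
= (10/10)^3 = 1^3 = 1

1


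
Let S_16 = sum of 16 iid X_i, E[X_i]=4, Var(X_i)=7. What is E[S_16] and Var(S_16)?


E[S_n] = n*mu = 16*4 = 64
Var(S_n) = n*sigma^2 = 16*7 = 112

E[S_16]=64, Var(S_16)=112


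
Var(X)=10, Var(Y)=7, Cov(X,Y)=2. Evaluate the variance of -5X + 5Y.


Var(-5X + 5Y) = (-5)^2*Var(X) + 5^2*Var(Y) + 2*(-5)*5*Cov(X,Y)
= 25*10 + 25*7 - 50*2
= 250 + 175 - 100 = 325

325


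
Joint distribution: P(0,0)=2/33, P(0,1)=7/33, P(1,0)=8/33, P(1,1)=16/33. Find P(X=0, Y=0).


Read from table: P(X=0, Y=0) = 2/33

2/33


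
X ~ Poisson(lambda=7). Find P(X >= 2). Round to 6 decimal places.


P(X>=2) = 1 - P(X<=1) = 1 - (e^(-7)*7^0/0! + e^(-7)*7^1/1!)
≈ 1 - (0.0009118820 + 0.0063831738)
= 1 - 0.0072950558 = 0.9927049442
≈ 0.992705

0.992705


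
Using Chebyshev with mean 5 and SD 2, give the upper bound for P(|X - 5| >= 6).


k = 6/2 = 3
Chebyshev: P(|X-mu| >= k*sigma) <= 1/k^2 = 1/3^2 = 1/9

1/9


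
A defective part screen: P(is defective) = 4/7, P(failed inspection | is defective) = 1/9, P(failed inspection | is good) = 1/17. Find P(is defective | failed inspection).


P(A) = P(A|B)P(B) + P(A|B')P(B') = 1/9*4/7 + 1/17*3/7 = 95/1071
P(B|A) = P(A|B)P(B)/P(A) = (4/63)/(95/1071) = 68/95

68/95


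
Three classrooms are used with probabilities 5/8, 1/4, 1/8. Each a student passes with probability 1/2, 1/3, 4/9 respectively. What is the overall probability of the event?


P(A) = P(A|B1)P(B1) + P(A|B2)P(B2) + P(A|B3)P(B3)
= 1/2*5/8 + 1/3*1/4 + 4/9*1/8
= 5/16 + 1/12 + 1/18 = 65/144

65/144


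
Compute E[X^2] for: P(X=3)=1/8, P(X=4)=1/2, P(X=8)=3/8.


E[X^2] = sum(x^2 * P(x))
= 9*1/8 + 16*1/2 + 64*3/8
= 265/8

265/8


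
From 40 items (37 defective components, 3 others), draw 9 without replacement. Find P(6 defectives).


P(X=6) = C(37,6)*C(3,3) / C(40,9)
= 2324784*1 / 273438880
= 2324784/273438880 = 21/2470

21/2470


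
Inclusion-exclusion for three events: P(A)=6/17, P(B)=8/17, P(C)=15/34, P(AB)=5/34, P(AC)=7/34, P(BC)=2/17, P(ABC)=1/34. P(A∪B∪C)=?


P(A∪B∪C) = P(A)+P(B)+P(C) - P(AB)-P(AC)-P(BC) + P(ABC)
= 6/17+8/17+15/34 - 5/34-7/34-2/17 + 1/34
= 14/17

14/17


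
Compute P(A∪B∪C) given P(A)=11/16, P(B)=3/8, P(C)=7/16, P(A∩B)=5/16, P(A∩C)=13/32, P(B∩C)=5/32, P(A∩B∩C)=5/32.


P(A∪B∪C) = P(A)+P(B)+P(C) - P(AB)-P(AC)-P(BC) + P(ABC)
= 11/16+3/8+7/16 - 5/16-13/32-5/32 + 5/32
= 25/32

25/32


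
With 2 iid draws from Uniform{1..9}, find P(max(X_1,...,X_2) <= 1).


P(max <= 1) = P(all X_i <= 1) = (P(X_1 <= 1))^2
= (1/9)^2 = 1/81

1/81


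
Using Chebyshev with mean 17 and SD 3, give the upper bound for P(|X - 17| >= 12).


k = 12/3 = 4
Chebyshev: P(|X-mu| >= k*sigma) <= 1/k^2 = 1/4^2 = 1/16

1/16


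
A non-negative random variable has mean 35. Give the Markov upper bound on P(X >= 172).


Markov: P(X >= a) <= E[X]/a
P(X >= 172) <= 35/172

35/172


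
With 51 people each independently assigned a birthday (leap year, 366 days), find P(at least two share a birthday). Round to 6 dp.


P(all different) = prod((366-i)/366 for i=0..50) = 0.025839
P(at least one match) = 1 - 0.025839 = 0.974161

0.974161


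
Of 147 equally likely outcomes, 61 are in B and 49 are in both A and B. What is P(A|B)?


P(A|B) = P(A∩B)/P(B) = (49/147)/(61/147) = 49/61

49/61


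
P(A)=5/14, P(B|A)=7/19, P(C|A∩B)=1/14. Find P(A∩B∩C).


P(A∩B∩C) = P(A) * P(B|A) * P(C|A∩B)
= 5/14 * 7/19 * 1/14
= 5/38 * 1/14 = 5/532

5/532


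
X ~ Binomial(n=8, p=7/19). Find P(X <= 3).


P(X<=3) = P(X=0) + P(X=1) + P(X=2) + P(X=3)
= 429981696/16983563041 + 2006581248/16983563041 + 4096770048/16983563041 + 4779565056/16983563041
= 11312898048/16983563041

11312898048/16983563041


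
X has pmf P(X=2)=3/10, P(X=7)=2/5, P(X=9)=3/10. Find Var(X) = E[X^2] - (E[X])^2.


E[X] = 61/10, E[X^2] = 451/10
Var(X) = E[X^2] - (E[X])^2 = 451/10 - (61/10)^2 = 789/100

789/100


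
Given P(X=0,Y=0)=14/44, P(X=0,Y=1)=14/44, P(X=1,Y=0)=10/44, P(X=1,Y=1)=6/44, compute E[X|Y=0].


P(Y=0) = 24/44
E[X|Y=0] = (0*14 + 1*10)/24 = 10/24 = 5/12

5/12


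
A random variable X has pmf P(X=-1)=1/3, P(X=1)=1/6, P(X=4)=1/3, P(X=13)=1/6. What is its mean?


E[X] = sum(x * P(x))
= -1*1/3 + 1*1/6 + 4*1/3 + 13*1/6
= 10/3

10/3


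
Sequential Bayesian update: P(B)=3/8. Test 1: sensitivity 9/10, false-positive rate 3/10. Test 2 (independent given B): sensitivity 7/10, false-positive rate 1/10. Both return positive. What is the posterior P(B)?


After test 1: P(+) = 9/10*3/8 + 3/10*5/8 = 21/40
P(B|+) = (27/80)/(21/40) = 9/14
After test 2 (use post1 as new prior): P(+) = 7/10*9/14 + 1/10*5/14 = 17/35
P(B|+,+) = (9/20)/(17/35) = 63/68

63/68


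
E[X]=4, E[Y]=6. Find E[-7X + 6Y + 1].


E[-7X + 6Y + 1] = -7*E[X] + 6*E[Y] + 1
= (-7)*(4) + (6)*(6) + (1)
= -28 + 36 + 1 = 9

9


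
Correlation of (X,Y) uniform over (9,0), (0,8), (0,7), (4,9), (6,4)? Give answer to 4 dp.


Cov(X,Y) = -9.2800, Var(X) = 12.1600, Var(Y) = 10.6400
rho = Cov/(sqrt(VarX)*sqrt(VarY)) = -0.8159

-0.8159


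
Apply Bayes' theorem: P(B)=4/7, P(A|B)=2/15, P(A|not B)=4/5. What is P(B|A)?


P(A) = P(A|B)P(B) + P(A|B')P(B') = 2/15*4/7 + 4/5*3/7 = 44/105
P(B|A) = P(A|B)P(B)/P(A) = (8/105)/(44/105) = 2/11

2/11


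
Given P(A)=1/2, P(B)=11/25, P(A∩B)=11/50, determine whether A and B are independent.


P(A)*P(B) = 1/2*11/25 = 11/50
P(A∩B) = 11/50, which equals P(A)P(B), so independent

Yes, A and B are independent


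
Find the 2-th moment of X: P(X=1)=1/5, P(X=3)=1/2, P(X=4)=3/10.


E[X^2] = sum(x^2 * P(x))
= 1*1/5 + 9*1/2 + 16*3/10
= 19/2

19/2


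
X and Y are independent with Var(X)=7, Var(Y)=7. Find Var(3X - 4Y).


Independence => Cov(X,Y)=0
Var(3X - 4Y) = 3^2*Var(X) + (-4)^2*Var(Y)
= 9*7 + 16*7 = 175

175


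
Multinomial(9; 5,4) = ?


9! = 362880
Denominator: 5!=120 * 4!=24
Coefficient = 362880 / 2880 = 126

126


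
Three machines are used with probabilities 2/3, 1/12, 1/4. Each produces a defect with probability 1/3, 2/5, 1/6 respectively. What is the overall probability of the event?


P(A) = P(A|B1)P(B1) + P(A|B2)P(B2) + P(A|B3)P(B3)
= 1/3*2/3 + 2/5*1/12 + 1/6*1/4
= 2/9 + 1/30 + 1/24 = 107/360

107/360


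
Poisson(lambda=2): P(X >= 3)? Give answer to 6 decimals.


P(X>=3) = 1 - P(X<=2) = 1 - (e^(-2)*2^0/0! + e^(-2)*2^1/1! + e^(-2)*2^2/2!)
≈ 1 - (0.1353352832 + 0.2706705665 + 0.2706705665)
= 1 - 0.6766764162 = 0.3233235838
≈ 0.323324

0.323324


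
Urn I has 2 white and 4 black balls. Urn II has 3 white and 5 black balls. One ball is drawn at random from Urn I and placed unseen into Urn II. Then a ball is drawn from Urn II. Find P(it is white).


P(transfer white) = 2/6 = 1/3; P(transfer black) = 2/3
If white transferred: Urn II has 4 white of 9, so P(white|white moved) = 4/9
If black transferred: Urn II has 3 white of 9, so P(white|black moved) = 1/3
By total probability: P(white) = 1/3*4/9 + 2/3*1/3 = 10/27

10/27


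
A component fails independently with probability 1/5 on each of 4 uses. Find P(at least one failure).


P(at least one) = 1 - P(none)
P(none) = (1 - 1/5)^4 = (4/5)^4 = 256/625
P(at least one) = 1 - 256/625 = 369/625

369/625


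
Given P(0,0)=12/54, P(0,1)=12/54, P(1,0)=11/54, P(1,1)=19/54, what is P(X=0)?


P(X=0) = P(0,0)+P(0,1) = 12/54 + 12/54 = 24/54 = 4/9

4/9


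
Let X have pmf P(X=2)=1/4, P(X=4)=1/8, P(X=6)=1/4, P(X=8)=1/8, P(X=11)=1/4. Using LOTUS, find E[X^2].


E[X^2] = sum(g(x)*P(x))
= 4*1/4 + 16*1/8 + 36*1/4 + 64*1/8 + 121*1/4
= 201/4

201/4


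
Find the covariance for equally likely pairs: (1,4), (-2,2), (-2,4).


E[X]=-1, E[Y]=10/3, E[XY]=-8/3
Cov(X,Y) = E[XY] - E[X]E[Y] = -8/3 + 1*10/3 = 2/3

2/3


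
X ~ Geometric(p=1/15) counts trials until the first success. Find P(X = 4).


P(X=4) = (1-p)^3 * p = (14/15)^3 * 1/15
= 2744/3375 * 1/15 = 2744/50625

2744/50625


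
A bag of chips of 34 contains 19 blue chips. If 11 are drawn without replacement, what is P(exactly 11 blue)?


P(X=11) = C(19,11)*C(15,0) / C(34,11)
= 75582*1 / 286097760
= 75582/286097760 = 19/71920

19/71920


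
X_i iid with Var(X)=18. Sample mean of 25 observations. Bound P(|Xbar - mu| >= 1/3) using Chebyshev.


Var(Xbar) = Var(X)/n = 18/25
Chebyshev: P(|Xbar-mu| >= 1/3) <= Var(Xbar)/(1/3)^2 = (18/25)/(1/9) = 162/25
Bound exceeds 1, so trivial bound: 1

1


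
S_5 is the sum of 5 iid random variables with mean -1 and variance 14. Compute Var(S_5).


By independence, Var(S_n) = n*Var(X_1) = 5*14 = 70

70


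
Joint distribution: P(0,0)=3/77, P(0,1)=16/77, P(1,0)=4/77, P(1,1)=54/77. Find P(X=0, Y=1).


Read from table: P(X=0, Y=1) = 16/77

16/77


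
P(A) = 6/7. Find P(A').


P(A') = 1 - P(A) = 1 - 6/7 = 1/7

1/7


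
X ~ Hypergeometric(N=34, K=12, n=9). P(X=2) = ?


P(X=2) = C(12,2)*C(22,7) / C(34,9)
= 66*170544 / 52451256
= 11255904/52451256 = 2508/11687

2508/11687


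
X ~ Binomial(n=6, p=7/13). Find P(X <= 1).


P(X<=1) = P(X=0) + P(X=1)
= 46656/4826809 + 326592/4826809
= 373248/4826809

373248/4826809


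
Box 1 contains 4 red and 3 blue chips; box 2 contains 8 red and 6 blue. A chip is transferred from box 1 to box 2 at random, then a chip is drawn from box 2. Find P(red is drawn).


P(transfer red) = 4/7; P(transfer blue) = 3/7
If red transferred: Urn II has 9 red of 15, so P(red|red moved) = 3/5
If blue transferred: Urn II has 8 red of 15, so P(red|blue moved) = 8/15
By total probability: P(red) = 4/7*3/5 + 3/7*8/15 = 4/7

4/7


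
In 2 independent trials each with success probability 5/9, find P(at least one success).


P(at least one) = 1 - P(none)
P(none) = (1 - 5/9)^2 = (4/9)^2 = 16/81
P(at least one) = 1 - 16/81 = 65/81

65/81


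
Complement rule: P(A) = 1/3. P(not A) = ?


P(A') = 1 - P(A) = 1 - 1/3 = 2/3

2/3


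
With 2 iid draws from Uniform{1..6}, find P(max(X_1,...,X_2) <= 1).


P(max <= 1) = P(all X_i <= 1) = (P(X_1 <= 1))^2
= (1/6)^2 = 1/36

1/36


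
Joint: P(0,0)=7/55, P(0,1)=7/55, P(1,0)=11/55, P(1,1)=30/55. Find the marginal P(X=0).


P(X=0) = P(0,0)+P(0,1) = 7/55 + 7/55 = 14/55

14/55


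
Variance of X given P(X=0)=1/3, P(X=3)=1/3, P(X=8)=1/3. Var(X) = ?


E[X] = 11/3, E[X^2] = 73/3
Var(X) = E[X^2] - (E[X])^2 = 73/3 - (11/3)^2 = 98/9

98/9


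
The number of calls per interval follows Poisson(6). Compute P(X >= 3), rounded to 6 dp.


P(X>=3) = 1 - P(X<=2) = 1 - (e^(-6)*6^0/0! + e^(-6)*6^1/1! + e^(-6)*6^2/2!)
≈ 1 - (0.0024787522 + 0.0148725131 + 0.0446175392)
= 1 - 0.0619688045 = 0.9380311955
≈ 0.938031

0.938031


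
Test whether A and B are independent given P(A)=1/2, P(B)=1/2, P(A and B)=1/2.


P(A)*P(B) = 1/2*1/2 = 1/4
P(A∩B) = 1/2 != 1/4, so not independent

No, A and B are not independent


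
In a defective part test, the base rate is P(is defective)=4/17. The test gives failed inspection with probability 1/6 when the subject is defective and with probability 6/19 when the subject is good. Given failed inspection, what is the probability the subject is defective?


P(A) = P(A|B)P(B) + P(A|B')P(B') = 1/6*4/17 + 6/19*13/17 = 16/57
P(B|A) = P(A|B)P(B)/P(A) = (2/51)/(16/57) = 19/136

19/136


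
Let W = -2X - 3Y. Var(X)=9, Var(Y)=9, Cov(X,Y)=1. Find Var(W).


Var(-2X - 3Y) = (-2)^2*Var(X) + (-3)^2*Var(Y) + 2*(-2)*(-3)*Cov(X,Y)
= 4*9 + 9*9 + 12*1
= 36 + 81 + 12 = 129

129


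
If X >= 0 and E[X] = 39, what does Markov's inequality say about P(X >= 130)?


Markov: P(X >= a) <= E[X]/a
P(X >= 130) <= 39/130 = 3/10

3/10


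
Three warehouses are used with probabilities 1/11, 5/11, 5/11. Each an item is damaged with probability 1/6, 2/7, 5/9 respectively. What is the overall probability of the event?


P(A) = P(A|B1)P(B1) + P(A|B2)P(B2) + P(A|B3)P(B3)
= 1/6*1/11 + 2/7*5/11 + 5/9*5/11
= 1/66 + 10/77 + 25/99 = 551/1386

551/1386


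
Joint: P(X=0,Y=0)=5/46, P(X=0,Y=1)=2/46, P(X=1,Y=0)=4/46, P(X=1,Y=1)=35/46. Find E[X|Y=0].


P(Y=0) = 9/46
E[X|Y=0] = (0*5 + 1*4)/9 = 4/9

4/9


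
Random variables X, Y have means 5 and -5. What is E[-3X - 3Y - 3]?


E[-3X - 3Y - 3] = -3*E[X] - 3*E[Y] - 3
= (-3)*(5) + (-3)*(-5) + (-3)
= -15 + 15 - 3 = -3

-3


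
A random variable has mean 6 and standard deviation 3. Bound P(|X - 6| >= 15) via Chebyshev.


k = 15/3 = 5
Chebyshev: P(|X-mu| >= k*sigma) <= 1/k^2 = 1/5^2 = 1/25

1/25


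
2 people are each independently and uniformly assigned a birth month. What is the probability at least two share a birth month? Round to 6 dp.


P(all different) = prod((12-i)/12 for i=0..1) = 0.916667
P(at least one match) = 1 - 0.916667 = 0.083333

0.083333


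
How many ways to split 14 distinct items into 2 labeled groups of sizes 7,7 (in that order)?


14! = 87178291200
Denominator: 7!=5040 * 7!=5040
Coefficient = 87178291200 / 25401600 = 3432

3432


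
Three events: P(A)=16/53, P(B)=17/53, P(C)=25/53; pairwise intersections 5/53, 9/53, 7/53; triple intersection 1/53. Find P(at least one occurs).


P(A∪B∪C) = P(A)+P(B)+P(C) - P(AB)-P(AC)-P(BC) + P(ABC)
= 16/53+17/53+25/53 - 5/53-9/53-7/53 + 1/53
= 38/53

38/53


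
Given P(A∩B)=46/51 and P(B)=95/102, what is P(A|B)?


P(A|B) = P(A∩B)/P(B) = (92/102)/(95/102) = 92/95

92/95


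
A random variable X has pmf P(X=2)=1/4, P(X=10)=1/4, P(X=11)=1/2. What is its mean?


E[X] = sum(x * P(x))
= 2*1/4 + 10*1/4 + 11*1/2
= 17/2

17/2


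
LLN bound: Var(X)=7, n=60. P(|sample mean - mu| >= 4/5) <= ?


Var(Xbar) = Var(X)/n = 7/60
Chebyshev: P(|Xbar-mu| >= 4/5) <= Var(Xbar)/(4/5)^2 = (7/60)/(16/25) = 35/192

35/192


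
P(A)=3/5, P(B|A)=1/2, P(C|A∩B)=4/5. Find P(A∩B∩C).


P(A∩B∩C) = P(A) * P(B|A) * P(C|A∩B)
= 3/5 * 1/2 * 4/5
= 3/10 * 4/5 = 6/25

6/25


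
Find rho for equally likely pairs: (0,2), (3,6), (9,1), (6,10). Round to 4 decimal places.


Cov(X,Y) = 0.3750, Var(X) = 11.2500, Var(Y) = 12.6875
rho = Cov/(sqrt(VarX)*sqrt(VarY)) = 0.0314

0.0314


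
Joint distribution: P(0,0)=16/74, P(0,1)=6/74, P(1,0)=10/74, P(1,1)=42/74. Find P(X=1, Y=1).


Read from table: P(X=1, Y=1) = 42/74 = 21/37

21/37


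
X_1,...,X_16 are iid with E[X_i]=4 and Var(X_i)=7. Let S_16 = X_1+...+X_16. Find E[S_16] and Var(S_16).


E[S_n] = n*mu = 16*4 = 64
Var(S_n) = n*sigma^2 = 16*7 = 112

E[S_16]=64, Var(S_16)=112


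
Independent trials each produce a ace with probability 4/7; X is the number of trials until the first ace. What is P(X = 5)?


P(X=5) = (1-p)^4 * p = (3/7)^4 * 4/7
= 81/2401 * 4/7 = 324/16807

324/16807


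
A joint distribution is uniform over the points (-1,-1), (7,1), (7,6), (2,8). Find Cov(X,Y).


E[X]=15/4, E[Y]=7/2, E[XY]=33/2
Cov(X,Y) = E[XY] - E[X]E[Y] = 33/2 - 15/4*7/2 = 27/8

27/8


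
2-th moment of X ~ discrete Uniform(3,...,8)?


E[X^2] = (1/6) * sum(x^2 for x=3..8)
= 199/6

199/6


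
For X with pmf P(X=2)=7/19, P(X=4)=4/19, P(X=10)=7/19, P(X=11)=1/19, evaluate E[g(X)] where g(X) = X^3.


E[X^3] = sum(g(x)*P(x))
= 8*7/19 + 64*4/19 + 1000*7/19 + 1331*1/19
= 8643/19

8643/19


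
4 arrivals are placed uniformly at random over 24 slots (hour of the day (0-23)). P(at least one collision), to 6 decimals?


P(all different) = prod((24-i)/24 for i=0..3) = 0.768663
P(at least one match) = 1 - 0.768663 = 0.231337

0.231337


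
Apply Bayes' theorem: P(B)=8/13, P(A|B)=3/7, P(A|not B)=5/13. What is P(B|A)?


P(A) = P(A|B)P(B) + P(A|B')P(B') = 3/7*8/13 + 5/13*5/13 = 487/1183
P(B|A) = P(A|B)P(B)/P(A) = (24/91)/(487/1183) = 312/487

312/487


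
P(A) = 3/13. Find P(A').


P(A') = 1 - P(A) = 1 - 3/13 = 10/13

10/13


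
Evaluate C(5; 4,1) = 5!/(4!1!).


5! = 120
Denominator: 4!=24 * 1!=1
Coefficient = 120 / 24 = 5

5


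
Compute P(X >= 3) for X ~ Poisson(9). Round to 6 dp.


P(X>=3) = 1 - P(X<=2) = 1 - (e^(-9)*9^0/0! + e^(-9)*9^1/1! + e^(-9)*9^2/2!)
≈ 1 - (0.0001234098 + 0.0011106882 + 0.0049980971)
= 1 - 0.0062321951 = 0.9937678049
≈ 0.993768

0.993768


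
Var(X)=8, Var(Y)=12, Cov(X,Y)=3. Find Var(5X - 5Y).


Var(5X - 5Y) = 5^2*Var(X) + (-5)^2*Var(Y) + 2*5*(-5)*Cov(X,Y)
= 25*8 + 25*12 - 50*3
= 200 + 300 - 150 = 350

350


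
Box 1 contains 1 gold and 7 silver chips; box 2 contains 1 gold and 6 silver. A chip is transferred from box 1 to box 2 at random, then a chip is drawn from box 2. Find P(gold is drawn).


P(transfer gold) = 1/8; P(transfer silver) = 7/8
If gold transferred: Urn II has 2 gold of 8, so P(gold|gold moved) = 1/4
If silver transferred: Urn II has 1 gold of 8, so P(gold|silver moved) = 1/8
By total probability: P(gold) = 1/8*1/4 + 7/8*1/8 = 9/64

9/64


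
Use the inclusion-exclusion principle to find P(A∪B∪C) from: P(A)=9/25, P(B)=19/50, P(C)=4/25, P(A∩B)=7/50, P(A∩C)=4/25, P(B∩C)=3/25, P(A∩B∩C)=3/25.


P(A∪B∪C) = P(A)+P(B)+P(C) - P(AB)-P(AC)-P(BC) + P(ABC)
= 9/25+19/50+4/25 - 7/50-4/25-3/25 + 3/25
= 3/5

3/5


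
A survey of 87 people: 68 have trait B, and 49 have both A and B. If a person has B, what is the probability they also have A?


P(A|B) = P(A∩B)/P(B) = (49/87)/(68/87) = 49/68

49/68


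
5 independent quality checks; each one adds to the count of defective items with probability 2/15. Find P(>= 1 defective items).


P(at least one) = 1 - P(none)
P(none) = (1 - 2/15)^5 = (13/15)^5 = 371293/759375
P(at least one) = 1 - 371293/759375 = 388082/759375

388082/759375


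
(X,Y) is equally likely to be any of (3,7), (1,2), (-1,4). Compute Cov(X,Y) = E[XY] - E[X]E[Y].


E[X]=1, E[Y]=13/3, E[XY]=19/3
Cov(X,Y) = E[XY] - E[X]E[Y] = 19/3 - 1*13/3 = 2

2


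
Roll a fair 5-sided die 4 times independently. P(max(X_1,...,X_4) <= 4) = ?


P(max <= 4) = P(all X_i <= 4) = (P(X_1 <= 4))^4
= (4/5)^4 = 256/625

256/625


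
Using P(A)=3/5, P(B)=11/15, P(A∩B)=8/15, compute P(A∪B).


P(A∪B) = P(A) + P(B) - P(A∩B)
= 3/5 + 11/15 - 8/15 = 4/5

4/5


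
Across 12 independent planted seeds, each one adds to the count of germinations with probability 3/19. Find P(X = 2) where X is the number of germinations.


P(X=2) = C(12,2) * p^2 * (1-p)^10
= 66 * 9/361 * 1099511627776/6131066257801
= 653109906898944/2213314919066161

653109906898944/2213314919066161


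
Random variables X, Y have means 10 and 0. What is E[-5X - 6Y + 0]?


E[-5X - 6Y + 0] = -5*E[X] - 6*E[Y] + 0
= (-5)*(10) + (-6)*(0) + (0)
= -50 + 0 + 0 = -50

-50


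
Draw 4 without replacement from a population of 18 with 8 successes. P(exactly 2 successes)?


P(X=2) = C(8,2)*C(10,2) / C(18,4)
= 28*45 / 3060
= 1260/3060 = 7/17

7/17


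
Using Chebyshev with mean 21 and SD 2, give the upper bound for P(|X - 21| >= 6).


k = 6/2 = 3
Chebyshev: P(|X-mu| >= k*sigma) <= 1/k^2 = 1/3^2 = 1/9

1/9


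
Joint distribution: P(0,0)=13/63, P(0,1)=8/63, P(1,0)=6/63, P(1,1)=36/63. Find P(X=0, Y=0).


Read from table: P(X=0, Y=0) = 13/63

13/63


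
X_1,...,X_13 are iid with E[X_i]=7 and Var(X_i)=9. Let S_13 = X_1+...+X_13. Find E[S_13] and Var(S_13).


E[S_n] = n*mu = 13*7 = 91
Var(S_n) = n*sigma^2 = 13*9 = 117

E[S_13]=91, Var(S_13)=117


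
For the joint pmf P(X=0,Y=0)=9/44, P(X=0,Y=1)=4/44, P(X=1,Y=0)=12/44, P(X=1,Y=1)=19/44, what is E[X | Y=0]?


P(Y=0) = 21/44
E[X|Y=0] = (0*9 + 1*12)/21 = 12/21 = 4/7

4/7


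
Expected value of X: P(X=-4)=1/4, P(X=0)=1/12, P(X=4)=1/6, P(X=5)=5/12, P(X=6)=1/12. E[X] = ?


E[X] = sum(x * P(x))
= -4*1/4 + 0*1/12 + 4*1/6 + 5*5/12 + 6*1/12
= 9/4

9/4


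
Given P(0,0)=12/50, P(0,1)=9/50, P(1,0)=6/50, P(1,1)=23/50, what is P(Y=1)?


P(Y=1) = P(0,1)+P(1,1) = 9/50 + 23/50 = 32/50 = 16/25

16/25


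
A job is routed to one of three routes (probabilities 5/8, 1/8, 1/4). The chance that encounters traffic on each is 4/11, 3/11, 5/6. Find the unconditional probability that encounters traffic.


P(A) = P(A|B1)P(B1) + P(A|B2)P(B2) + P(A|B3)P(B3)
= 4/11*5/8 + 3/11*1/8 + 5/6*1/4
= 5/22 + 3/88 + 5/24 = 31/66

31/66


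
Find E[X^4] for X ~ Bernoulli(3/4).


For Bernoulli: X in {0,1}
E[X^4] = 0^4*(1-3/4) + 1^4*3/4 = 3/4

3/4


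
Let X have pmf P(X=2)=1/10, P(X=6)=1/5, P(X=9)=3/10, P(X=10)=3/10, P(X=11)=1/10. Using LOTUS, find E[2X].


E[2X] = sum(g(x)*P(x))
= 4*1/10 + 12*1/5 + 18*3/10 + 20*3/10 + 22*1/10
= 82/5

82/5


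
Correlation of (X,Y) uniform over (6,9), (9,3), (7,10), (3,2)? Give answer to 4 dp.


Cov(X,Y) = 1.7500, Var(X) = 4.6875, Var(Y) = 12.5000
rho = Cov/(sqrt(VarX)*sqrt(VarY)) = 0.2286

0.2286


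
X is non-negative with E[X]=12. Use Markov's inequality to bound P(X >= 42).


Markov: P(X >= a) <= E[X]/a
P(X >= 42) <= 12/42 = 2/7

2/7


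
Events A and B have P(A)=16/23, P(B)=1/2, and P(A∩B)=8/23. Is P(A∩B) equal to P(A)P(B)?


P(A)*P(B) = 16/23*1/2 = 8/23
P(A∩B) = 8/23, which equals P(A)P(B), so independent

Yes, A and B are independent


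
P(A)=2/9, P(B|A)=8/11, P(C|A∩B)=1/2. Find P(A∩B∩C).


P(A∩B∩C) = P(A) * P(B|A) * P(C|A∩B)
= 2/9 * 8/11 * 1/2
= 16/99 * 1/2 = 8/99

8/99


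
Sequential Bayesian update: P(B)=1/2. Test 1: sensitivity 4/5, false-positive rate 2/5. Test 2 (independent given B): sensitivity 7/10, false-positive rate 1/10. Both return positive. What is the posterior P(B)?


After test 1: P(+) = 4/5*1/2 + 2/5*1/2 = 3/5
P(B|+) = (2/5)/(3/5) = 2/3
After test 2 (use post1 as new prior): P(+) = 7/10*2/3 + 1/10*1/3 = 1/2
P(B|+,+) = (7/15)/(1/2) = 14/15

14/15


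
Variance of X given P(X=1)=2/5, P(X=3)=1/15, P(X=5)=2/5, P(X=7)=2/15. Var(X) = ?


E[X] = 53/15, E[X^2] = 263/15
Var(X) = E[X^2] - (E[X])^2 = 263/15 - (53/15)^2 = 1136/225

1136/225


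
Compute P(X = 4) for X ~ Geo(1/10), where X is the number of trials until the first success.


P(X=4) = (1-p)^3 * p = (9/10)^3 * 1/10
= 729/1000 * 1/10 = 729/10000

729/10000


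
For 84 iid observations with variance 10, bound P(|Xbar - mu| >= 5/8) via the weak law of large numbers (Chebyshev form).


Var(Xbar) = Var(X)/n = 10/84
Chebyshev: P(|Xbar-mu| >= 5/8) <= Var(Xbar)/(5/8)^2 = (5/42)/(25/64) = 32/105

32/105


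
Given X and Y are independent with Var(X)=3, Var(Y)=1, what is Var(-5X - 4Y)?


Independence => Cov(X,Y)=0
Var(-5X - 4Y) = (-5)^2*Var(X) + (-4)^2*Var(Y)
= 25*3 + 16*1 = 91

91


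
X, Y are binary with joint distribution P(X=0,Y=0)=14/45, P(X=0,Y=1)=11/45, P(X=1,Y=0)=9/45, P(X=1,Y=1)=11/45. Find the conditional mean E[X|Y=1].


P(Y=1) = 22/45
E[X|Y=1] = (0*11 + 1*11)/22 = 11/22 = 1/2

1/2


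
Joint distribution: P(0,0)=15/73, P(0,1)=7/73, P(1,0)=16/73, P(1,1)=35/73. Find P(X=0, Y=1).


Read from table: P(X=0, Y=1) = 7/73

7/73


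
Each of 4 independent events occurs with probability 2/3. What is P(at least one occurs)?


P(at least one) = 1 - P(none)
P(none) = (1 - 2/3)^4 = (1/3)^4 = 1/81
P(at least one) = 1 - 1/81 = 80/81

80/81


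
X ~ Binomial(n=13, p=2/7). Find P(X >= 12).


P(X>=12) = P(X=12) + P(X=13)
= 266240/96889010407 + 8192/96889010407
= 274432/96889010407

274432/96889010407


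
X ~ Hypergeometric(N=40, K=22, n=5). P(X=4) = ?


P(X=4) = C(22,4)*C(18,1) / C(40,5)
= 7315*18 / 658008
= 131670/658008 = 385/1924

385/1924


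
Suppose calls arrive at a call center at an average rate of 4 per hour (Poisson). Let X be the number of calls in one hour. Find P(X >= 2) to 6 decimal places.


P(X>=2) = 1 - P(X<=1) = 1 - (e^(-4)*4^0/0! + e^(-4)*4^1/1!)
≈ 1 - (0.0183156389 + 0.0732625556)
= 1 - 0.0915781945 = 0.9084218055
≈ 0.908422

0.908422


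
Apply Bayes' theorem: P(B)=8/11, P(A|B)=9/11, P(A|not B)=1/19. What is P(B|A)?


P(A) = P(A|B)P(B) + P(A|B')P(B') = 9/11*8/11 + 1/19*3/11 = 1401/2299
P(B|A) = P(A|B)P(B)/P(A) = (72/121)/(1401/2299) = 456/467

456/467


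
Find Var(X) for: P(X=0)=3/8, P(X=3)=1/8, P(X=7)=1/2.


E[X] = 31/8, E[X^2] = 205/8
Var(X) = E[X^2] - (E[X])^2 = 205/8 - (31/8)^2 = 679/64

679/64


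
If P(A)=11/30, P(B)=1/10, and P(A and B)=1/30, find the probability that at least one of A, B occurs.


P(A∪B) = P(A) + P(B) - P(A∩B)
= 11/30 + 1/10 - 1/30 = 13/30

13/30


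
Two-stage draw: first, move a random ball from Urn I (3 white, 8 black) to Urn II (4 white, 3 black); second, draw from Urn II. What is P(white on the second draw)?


P(transfer white) = 3/11; P(transfer black) = 8/11
If white transferred: Urn II has 5 white of 8, so P(white|white moved) = 5/8
If black transferred: Urn II has 4 white of 8, so P(white|black moved) = 1/2
By total probability: P(white) = 3/11*5/8 + 8/11*1/2 = 47/88

47/88


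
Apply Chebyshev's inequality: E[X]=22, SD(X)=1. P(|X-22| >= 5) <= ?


k = 5/1 = 5
Chebyshev: P(|X-mu| >= k*sigma) <= 1/k^2 = 1/5^2 = 1/25

1/25


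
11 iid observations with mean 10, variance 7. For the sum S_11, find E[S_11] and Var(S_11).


E[S_n] = n*mu = 11*10 = 110
Var(S_n) = n*sigma^2 = 11*7 = 77

E[S_11]=110, Var(S_11)=77


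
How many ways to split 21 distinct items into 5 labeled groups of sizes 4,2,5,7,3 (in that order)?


21! = 51090942171709440000
Denominator: 4!=24 * 2!=2 * 5!=120 * 7!=5040 * 3!=6
Coefficient = 51090942171709440000 / 174182400 = 293318625600

293318625600


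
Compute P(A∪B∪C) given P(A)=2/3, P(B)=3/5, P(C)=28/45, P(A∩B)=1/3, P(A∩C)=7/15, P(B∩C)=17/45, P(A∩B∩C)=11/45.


P(A∪B∪C) = P(A)+P(B)+P(C) - P(AB)-P(AC)-P(BC) + P(ABC)
= 2/3+3/5+28/45 - 1/3-7/15-17/45 + 11/45
= 43/45

43/45


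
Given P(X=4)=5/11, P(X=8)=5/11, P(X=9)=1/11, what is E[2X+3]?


E[2X+3] = sum(g(x)*P(x))
= 11*5/11 + 19*5/11 + 21*1/11
= 171/11

171/11


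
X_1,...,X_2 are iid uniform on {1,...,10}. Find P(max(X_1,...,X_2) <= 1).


P(max <= 1) = P(all X_i <= 1) = (P(X_1 <= 1))^2
= (1/10)^2 = 1/100

1/100


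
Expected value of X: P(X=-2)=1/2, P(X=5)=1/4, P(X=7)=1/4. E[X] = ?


E[X] = sum(x * P(x))
= -2*1/2 + 5*1/4 + 7*1/4
= 2

2


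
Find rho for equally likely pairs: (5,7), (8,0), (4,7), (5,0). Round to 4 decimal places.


Cov(X,Y) = -3.5000, Var(X) = 2.2500, Var(Y) = 12.2500
rho = Cov/(sqrt(VarX)*sqrt(VarY)) = -0.6667

-0.6667


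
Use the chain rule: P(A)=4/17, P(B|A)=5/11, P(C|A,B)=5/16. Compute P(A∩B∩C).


P(A∩B∩C) = P(A) * P(B|A) * P(C|A∩B)
= 4/17 * 5/11 * 5/16
= 20/187 * 5/16 = 25/748

25/748


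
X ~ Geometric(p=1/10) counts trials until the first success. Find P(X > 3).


P(X > 3) = P(first 3 trials all fail) = (1-p)^3 = (9/10)^3 = 729/1000

729/1000


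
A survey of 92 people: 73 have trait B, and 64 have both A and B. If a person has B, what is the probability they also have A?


P(A|B) = P(A∩B)/P(B) = (64/92)/(73/92) = 64/73

64/73


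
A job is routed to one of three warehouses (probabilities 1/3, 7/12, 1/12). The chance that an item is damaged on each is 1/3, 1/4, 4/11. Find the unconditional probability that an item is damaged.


P(A) = P(A|B1)P(B1) + P(A|B2)P(B2) + P(A|B3)P(B3)
= 1/3*1/3 + 1/4*7/12 + 4/11*1/12
= 1/9 + 7/48 + 1/33 = 455/1584

455/1584


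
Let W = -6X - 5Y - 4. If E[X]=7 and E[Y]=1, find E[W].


E[-6X - 5Y - 4] = -6*E[X] - 5*E[Y] - 4
= (-6)*(7) + (-5)*(1) + (-4)
= -42 - 5 - 4 = -51

-51


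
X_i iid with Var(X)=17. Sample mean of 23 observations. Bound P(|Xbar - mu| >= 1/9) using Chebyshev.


Var(Xbar) = Var(X)/n = 17/23
Chebyshev: P(|Xbar-mu| >= 1/9) <= Var(Xbar)/(1/9)^2 = (17/23)/(1/81) = 1377/23
Bound exceeds 1, so trivial bound: 1

1


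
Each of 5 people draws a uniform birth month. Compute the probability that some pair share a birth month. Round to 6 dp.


P(all different) = prod((12-i)/12 for i=0..4) = 0.381944
P(at least one match) = 1 - 0.381944 = 0.618056

0.618056


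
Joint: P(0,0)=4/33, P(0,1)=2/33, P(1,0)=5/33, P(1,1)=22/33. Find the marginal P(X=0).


P(X=0) = P(0,0)+P(0,1) = 4/33 + 2/33 = 6/33 = 2/11

2/11


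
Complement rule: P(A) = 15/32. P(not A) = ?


P(A') = 1 - P(A) = 1 - 15/32 = 17/32

17/32


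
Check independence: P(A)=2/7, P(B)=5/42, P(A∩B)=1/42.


P(A)*P(B) = 2/7*5/42 = 5/147
P(A∩B) = 1/42 != 5/147, so not independent

No, A and B are not independent


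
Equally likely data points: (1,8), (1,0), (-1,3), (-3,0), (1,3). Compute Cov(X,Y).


E[X]=-1/5, E[Y]=14/5, E[XY]=8/5
Cov(X,Y) = E[XY] - E[X]E[Y] = 8/5 + 1/5*14/5 = 54/25

54/25


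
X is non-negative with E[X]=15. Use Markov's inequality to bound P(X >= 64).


Markov: P(X >= a) <= E[X]/a
P(X >= 64) <= 15/64

15/64


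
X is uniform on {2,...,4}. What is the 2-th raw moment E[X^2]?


E[X^2] = (1/3) * sum(x^2 for x=2..4)
= 29/3

29/3


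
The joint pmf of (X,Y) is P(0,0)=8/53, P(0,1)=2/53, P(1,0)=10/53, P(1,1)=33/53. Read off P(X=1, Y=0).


Read from table: P(X=1, Y=0) = 10/53

10/53


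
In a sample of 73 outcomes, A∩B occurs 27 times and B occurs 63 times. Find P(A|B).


P(A|B) = P(A∩B)/P(B) = (27/73)/(63/73) = 27/63 = 3/7

3/7


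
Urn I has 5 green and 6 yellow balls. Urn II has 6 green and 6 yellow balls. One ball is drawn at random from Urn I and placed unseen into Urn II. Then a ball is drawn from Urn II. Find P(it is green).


P(transfer green) = 5/11; P(transfer yellow) = 6/11
If green transferred: Urn II has 7 green of 13, so P(green|green moved) = 7/13
If yellow transferred: Urn II has 6 green of 13, so P(green|yellow moved) = 6/13
By total probability: P(green) = 5/11*7/13 + 6/11*6/13 = 71/143

71/143


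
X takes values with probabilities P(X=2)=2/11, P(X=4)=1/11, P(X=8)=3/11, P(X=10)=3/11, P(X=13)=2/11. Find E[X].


E[X] = sum(x * P(x))
= 2*2/11 + 4*1/11 + 8*3/11 + 10*3/11 + 13*2/11
= 8

8


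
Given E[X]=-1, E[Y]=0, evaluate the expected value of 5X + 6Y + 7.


E[5X + 6Y + 7] = 5*E[X] + 6*E[Y] + 7
= (5)*(-1) + (6)*(0) + (7)
= -5 + 0 + 7 = 2

2
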